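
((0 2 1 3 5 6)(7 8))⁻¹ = (0 6 5 3 1 2)(7 8)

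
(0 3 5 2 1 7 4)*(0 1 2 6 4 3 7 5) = (0 7 3)(1 5 6 4)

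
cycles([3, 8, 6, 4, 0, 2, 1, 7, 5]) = (0 3 4)(1 8 5 2 6)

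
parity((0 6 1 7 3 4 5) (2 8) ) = odd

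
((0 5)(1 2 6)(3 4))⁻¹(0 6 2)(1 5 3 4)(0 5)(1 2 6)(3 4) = (0 4 3 2)(1 6 5)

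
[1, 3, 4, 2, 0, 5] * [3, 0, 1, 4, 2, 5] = [0, 4, 2, 1, 3, 5]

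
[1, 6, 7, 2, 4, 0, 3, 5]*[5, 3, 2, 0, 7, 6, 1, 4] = [3, 1, 4, 2, 7, 5, 0, 6]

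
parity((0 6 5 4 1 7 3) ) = even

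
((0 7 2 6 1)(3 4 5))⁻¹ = (0 1 6 2 7)(3 5 4)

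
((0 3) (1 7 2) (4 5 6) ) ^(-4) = (1 2 7) (4 6 5) 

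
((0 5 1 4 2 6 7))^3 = (0 4 7 1 6 5 2)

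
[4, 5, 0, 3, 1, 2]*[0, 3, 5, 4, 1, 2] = [1, 2, 0, 4, 3, 5]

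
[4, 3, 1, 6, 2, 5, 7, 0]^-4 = [1, 7, 6, 0, 3, 5, 4, 2]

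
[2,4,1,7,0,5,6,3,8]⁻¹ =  [4,2,0,7,1,5,6,3,8]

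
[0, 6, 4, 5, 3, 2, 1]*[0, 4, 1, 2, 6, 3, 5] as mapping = [0→0, 1→5, 2→6, 3→3, 4→2, 5→1, 6→4] 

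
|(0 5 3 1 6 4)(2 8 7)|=6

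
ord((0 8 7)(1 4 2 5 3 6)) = 6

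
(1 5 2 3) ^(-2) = (1 2) (3 5) 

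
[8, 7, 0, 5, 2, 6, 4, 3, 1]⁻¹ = [2, 8, 4, 7, 6, 3, 5, 1, 0]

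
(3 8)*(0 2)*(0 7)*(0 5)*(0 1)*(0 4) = (0 2 7 5 1 4)(3 8)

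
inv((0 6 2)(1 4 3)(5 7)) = (0 2 6)(1 3 4)(5 7)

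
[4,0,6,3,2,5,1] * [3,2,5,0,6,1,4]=[6,3,4,0,5,1,2]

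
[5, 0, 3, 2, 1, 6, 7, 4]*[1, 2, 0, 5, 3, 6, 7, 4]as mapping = [0→6, 1→1, 2→5, 3→0, 4→2, 5→7, 6→4, 7→3]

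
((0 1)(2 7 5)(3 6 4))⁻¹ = (0 1)(2 5 7)(3 4 6)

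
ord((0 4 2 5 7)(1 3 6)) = 15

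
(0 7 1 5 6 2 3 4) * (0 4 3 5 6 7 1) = (0 1 6 2 5 7)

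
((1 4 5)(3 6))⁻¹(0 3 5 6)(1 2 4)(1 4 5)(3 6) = (0 6 1 3)(2 5 4)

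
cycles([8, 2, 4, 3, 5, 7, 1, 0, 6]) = (0 8 6 1 2 4 5 7)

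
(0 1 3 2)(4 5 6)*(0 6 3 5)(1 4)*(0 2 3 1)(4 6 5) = (0 6)(1 4 2 5)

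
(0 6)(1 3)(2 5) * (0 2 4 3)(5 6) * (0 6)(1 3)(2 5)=(0 2)(1 6 5 4)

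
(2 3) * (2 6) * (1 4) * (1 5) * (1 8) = (1 4 5 8)(2 3 6)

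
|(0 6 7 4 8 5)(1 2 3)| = 6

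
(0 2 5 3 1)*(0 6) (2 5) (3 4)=(0 5 4 3 1 6) 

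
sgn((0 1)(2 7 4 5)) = 1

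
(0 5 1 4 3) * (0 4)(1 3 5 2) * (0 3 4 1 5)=(0 2 5 4)(1 3)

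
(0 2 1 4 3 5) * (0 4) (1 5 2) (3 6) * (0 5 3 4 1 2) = (0 2 3) (1 5) (4 6) 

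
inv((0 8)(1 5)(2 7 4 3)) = (0 8)(1 5)(2 3 4 7)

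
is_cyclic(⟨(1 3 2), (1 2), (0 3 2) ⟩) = no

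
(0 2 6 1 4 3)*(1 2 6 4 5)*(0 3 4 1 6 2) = (0 2 1 5 6)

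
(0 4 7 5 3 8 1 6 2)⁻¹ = (0 2 6 1 8 3 5 7 4)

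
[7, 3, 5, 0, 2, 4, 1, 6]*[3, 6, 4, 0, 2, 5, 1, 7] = [7, 0, 5, 3, 4, 2, 6, 1]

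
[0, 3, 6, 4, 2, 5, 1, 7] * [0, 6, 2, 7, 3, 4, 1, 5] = [0, 7, 1, 3, 2, 4, 6, 5]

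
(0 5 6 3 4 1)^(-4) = (0 6 4)(1 5 3)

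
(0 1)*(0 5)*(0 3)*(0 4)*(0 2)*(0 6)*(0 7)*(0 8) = (0 1 5 3 4 2 6 7 8)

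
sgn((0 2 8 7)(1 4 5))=-1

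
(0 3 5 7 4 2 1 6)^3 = (0 7 1 3 4 6 5 2)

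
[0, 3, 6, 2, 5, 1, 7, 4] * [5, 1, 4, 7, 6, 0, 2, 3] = [5, 7, 2, 4, 0, 1, 3, 6]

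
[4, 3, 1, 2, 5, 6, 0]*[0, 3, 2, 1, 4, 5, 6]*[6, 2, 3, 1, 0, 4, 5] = [0, 2, 1, 3, 4, 5, 6]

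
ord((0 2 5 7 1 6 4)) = 7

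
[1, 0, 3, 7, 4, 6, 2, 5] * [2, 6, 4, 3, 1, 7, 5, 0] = [6, 2, 3, 0, 1, 5, 4, 7]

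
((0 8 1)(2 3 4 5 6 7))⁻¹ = (0 1 8)(2 7 6 5 4 3)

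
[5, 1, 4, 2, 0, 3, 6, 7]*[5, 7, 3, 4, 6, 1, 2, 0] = [1, 7, 6, 3, 5, 4, 2, 0]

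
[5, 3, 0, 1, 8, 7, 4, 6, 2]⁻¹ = [2, 3, 8, 1, 6, 0, 7, 5, 4]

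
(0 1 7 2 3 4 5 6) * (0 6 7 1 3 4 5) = (0 3 5 7 2 4)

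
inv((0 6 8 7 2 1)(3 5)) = (0 1 2 7 8 6)(3 5)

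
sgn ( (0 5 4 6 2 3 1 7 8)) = 1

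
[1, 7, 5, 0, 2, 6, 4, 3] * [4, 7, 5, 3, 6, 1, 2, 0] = [7, 0, 1, 4, 5, 2, 6, 3]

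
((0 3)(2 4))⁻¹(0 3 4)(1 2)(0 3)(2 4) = (0 2 3)(1 4)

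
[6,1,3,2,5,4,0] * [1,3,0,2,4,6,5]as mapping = [0→5,1→3,2→2,3→0,4→6,5→4,6→1]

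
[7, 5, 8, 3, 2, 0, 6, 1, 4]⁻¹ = [5, 7, 4, 3, 8, 1, 6, 0, 2]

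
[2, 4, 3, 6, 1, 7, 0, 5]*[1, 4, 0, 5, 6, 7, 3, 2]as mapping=[0→0, 1→6, 2→5, 3→3, 4→4, 5→2, 6→1, 7→7]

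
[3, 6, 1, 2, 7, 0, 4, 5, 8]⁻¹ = [5, 2, 3, 0, 6, 7, 1, 4, 8]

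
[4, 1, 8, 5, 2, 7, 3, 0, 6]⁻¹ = [7, 1, 4, 6, 0, 3, 8, 5, 2]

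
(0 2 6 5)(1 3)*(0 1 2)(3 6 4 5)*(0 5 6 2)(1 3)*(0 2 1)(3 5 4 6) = (0 4 3 2 6)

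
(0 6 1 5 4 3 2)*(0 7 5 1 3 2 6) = (2 7 5 4)(3 6)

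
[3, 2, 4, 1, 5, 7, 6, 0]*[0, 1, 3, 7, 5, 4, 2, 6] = [7, 3, 5, 1, 4, 6, 2, 0]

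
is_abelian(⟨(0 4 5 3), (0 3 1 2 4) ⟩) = no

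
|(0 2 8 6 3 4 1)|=7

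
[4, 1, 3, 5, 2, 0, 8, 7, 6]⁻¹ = [5, 1, 4, 2, 0, 3, 8, 7, 6]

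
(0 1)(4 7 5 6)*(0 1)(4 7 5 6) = (4 5)(6 7)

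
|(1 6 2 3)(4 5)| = 4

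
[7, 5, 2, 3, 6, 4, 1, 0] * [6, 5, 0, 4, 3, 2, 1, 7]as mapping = [0→7, 1→2, 2→0, 3→4, 4→1, 5→3, 6→5, 7→6]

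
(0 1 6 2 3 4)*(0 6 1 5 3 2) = (0 5 3 4 6)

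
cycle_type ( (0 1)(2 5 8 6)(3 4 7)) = 2.3.4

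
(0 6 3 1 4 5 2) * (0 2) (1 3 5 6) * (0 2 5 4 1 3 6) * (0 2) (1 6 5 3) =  (0 1 6 4 2 3 5) 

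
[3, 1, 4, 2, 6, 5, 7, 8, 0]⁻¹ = [8, 1, 3, 0, 2, 5, 4, 6, 7]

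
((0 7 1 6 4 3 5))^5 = (0 3 6 7 5 4 1)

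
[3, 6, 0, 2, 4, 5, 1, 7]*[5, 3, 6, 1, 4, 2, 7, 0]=[1, 7, 5, 6, 4, 2, 3, 0]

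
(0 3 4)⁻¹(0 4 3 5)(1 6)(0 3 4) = (0 4 5 3)(1 6)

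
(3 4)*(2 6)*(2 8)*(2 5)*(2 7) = (2 6 8 5 7)(3 4)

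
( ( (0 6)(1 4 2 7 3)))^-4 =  (1 4 2 7 3)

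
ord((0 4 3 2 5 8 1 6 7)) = 9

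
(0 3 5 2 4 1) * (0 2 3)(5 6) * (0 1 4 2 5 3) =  (0 1 5)(3 6)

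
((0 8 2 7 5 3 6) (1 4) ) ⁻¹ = (0 6 3 5 7 2 8) (1 4) 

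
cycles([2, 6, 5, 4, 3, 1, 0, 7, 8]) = (0 2 5 1 6)(3 4)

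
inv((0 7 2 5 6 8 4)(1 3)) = (0 4 8 6 5 2 7)(1 3)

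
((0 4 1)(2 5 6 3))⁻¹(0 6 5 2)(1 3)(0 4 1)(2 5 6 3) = (0 2)(3 6 5 4)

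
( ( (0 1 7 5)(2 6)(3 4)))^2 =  (0 7)(1 5)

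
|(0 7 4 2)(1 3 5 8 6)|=20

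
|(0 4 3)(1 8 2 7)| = 12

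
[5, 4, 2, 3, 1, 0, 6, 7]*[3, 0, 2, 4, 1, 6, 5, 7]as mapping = [0→6, 1→1, 2→2, 3→4, 4→0, 5→3, 6→5, 7→7]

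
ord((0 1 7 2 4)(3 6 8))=15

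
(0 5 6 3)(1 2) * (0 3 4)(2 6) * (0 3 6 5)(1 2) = (1 5)(3 6 4)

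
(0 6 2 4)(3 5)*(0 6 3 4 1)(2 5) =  (0 3 2 1)(4 6 5)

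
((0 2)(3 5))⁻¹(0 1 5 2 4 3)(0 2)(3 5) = (0 4 5 2 1 3)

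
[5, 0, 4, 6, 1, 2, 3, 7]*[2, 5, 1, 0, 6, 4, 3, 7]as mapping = [0→4, 1→2, 2→6, 3→3, 4→5, 5→1, 6→0, 7→7]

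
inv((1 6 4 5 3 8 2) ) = (1 2 8 3 5 4 6) 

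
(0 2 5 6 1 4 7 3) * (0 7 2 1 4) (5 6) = (0 1) (2 6 4) (3 7) 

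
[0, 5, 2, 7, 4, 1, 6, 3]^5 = [0, 5, 2, 7, 4, 1, 6, 3]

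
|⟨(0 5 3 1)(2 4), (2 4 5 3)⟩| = 720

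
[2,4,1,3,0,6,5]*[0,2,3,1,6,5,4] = [3,6,2,1,0,4,5]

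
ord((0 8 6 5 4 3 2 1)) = 8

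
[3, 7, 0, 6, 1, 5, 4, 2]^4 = [1, 3, 4, 7, 0, 5, 2, 6]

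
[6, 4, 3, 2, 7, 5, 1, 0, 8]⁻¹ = [7, 6, 3, 2, 1, 5, 0, 4, 8]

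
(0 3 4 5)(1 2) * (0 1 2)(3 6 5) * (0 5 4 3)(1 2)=(0 6 4)(1 5 2)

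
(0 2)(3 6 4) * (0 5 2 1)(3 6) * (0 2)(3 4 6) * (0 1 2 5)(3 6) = (0 2)(1 5)(3 4 6)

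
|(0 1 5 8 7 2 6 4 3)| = 9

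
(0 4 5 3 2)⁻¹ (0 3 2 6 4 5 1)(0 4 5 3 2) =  (0 6 5 3 1 4 2)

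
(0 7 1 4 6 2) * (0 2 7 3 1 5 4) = (0 3 1)(4 6 7 5)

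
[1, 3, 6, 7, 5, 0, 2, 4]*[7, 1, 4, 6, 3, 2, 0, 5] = [1, 6, 0, 5, 2, 7, 4, 3]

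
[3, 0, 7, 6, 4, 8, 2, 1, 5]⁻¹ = [1, 7, 6, 0, 4, 8, 3, 2, 5]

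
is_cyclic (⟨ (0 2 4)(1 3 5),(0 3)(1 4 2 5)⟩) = no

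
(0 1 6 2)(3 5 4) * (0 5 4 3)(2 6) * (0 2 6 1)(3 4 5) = (1 6)(2 3 5 4)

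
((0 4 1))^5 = (0 1 4)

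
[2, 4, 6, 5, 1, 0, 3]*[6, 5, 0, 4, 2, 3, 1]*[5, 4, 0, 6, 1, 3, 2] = [5, 0, 4, 6, 3, 2, 1]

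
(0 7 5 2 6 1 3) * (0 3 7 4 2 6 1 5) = (0 4 2 1 7)(5 6)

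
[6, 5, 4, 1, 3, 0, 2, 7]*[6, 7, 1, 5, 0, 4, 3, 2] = [3, 4, 0, 7, 5, 6, 1, 2]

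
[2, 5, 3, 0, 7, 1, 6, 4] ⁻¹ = [3, 5, 0, 2, 7, 1, 6, 4] 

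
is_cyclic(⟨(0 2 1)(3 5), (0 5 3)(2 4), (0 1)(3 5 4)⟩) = no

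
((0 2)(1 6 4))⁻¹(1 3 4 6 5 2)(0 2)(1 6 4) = (0 6 3 1 4 5)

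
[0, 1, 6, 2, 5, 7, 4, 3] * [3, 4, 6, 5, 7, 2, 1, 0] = [3, 4, 1, 6, 2, 0, 7, 5]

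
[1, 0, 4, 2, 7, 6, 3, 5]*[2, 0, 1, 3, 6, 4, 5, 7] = [0, 2, 6, 1, 7, 5, 3, 4]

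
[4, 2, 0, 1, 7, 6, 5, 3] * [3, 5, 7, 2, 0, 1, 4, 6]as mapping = [0→0, 1→7, 2→3, 3→5, 4→6, 5→4, 6→1, 7→2]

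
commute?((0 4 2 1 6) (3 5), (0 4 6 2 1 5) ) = no:(0 4 2 1 6) (3 5)*(0 4 6 2 1 5) = (0 6 4 1 2 5 3), (0 4 6 2 1 5)*(0 4 2 1 6) (3 5) = (0 2 6 1 3 5 4) 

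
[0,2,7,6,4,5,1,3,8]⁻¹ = [0,6,1,7,4,5,3,2,8]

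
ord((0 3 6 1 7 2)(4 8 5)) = 6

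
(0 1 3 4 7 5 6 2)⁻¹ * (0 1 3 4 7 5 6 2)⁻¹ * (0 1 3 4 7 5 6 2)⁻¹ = (0 5 3 2 7 1 6 4)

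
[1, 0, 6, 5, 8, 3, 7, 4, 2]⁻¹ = [1, 0, 8, 5, 7, 3, 2, 6, 4]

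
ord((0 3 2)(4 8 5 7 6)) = 15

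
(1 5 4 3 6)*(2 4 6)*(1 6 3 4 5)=(2 5 3) 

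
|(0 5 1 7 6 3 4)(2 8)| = 14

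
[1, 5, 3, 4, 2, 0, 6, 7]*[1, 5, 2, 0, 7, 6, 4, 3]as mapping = [0→5, 1→6, 2→0, 3→7, 4→2, 5→1, 6→4, 7→3]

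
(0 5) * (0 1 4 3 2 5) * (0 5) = (0 5 1 4 3 2)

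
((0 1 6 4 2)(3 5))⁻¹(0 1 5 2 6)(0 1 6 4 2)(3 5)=(0 4 1 6 3)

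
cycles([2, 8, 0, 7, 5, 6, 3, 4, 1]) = (0 2)(1 8)(3 7 4 5 6)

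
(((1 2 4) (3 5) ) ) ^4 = (1 2 4) 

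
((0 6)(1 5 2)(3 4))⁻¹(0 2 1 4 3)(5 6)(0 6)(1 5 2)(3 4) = (0 2)(1 5 3 4 6)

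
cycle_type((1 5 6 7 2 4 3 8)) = 8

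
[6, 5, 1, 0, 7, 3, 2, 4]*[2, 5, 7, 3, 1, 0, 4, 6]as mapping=[0→4, 1→0, 2→5, 3→2, 4→6, 5→3, 6→7, 7→1]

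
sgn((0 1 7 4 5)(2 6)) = -1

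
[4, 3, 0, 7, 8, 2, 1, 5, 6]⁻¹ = [2, 6, 5, 1, 0, 7, 8, 3, 4]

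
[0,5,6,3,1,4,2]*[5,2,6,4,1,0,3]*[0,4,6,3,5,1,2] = [1,0,3,5,6,4,2]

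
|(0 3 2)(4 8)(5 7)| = 6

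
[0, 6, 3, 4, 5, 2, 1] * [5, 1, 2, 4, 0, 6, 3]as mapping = [0→5, 1→3, 2→4, 3→0, 4→6, 5→2, 6→1]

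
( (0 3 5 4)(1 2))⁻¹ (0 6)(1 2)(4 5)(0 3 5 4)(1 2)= (0 4)(1 2)(3 6)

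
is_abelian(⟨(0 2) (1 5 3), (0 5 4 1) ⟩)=no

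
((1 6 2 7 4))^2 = (1 2 4 6 7)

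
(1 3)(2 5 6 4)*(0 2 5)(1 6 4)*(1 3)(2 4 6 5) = (0 4 2)(3 5 6)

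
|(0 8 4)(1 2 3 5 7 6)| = 6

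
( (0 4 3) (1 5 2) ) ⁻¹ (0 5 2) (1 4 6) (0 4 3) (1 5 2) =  (1 4 2) (3 6 5) 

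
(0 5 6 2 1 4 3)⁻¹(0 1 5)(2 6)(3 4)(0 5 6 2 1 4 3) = (0 3)(1 2)(4 6 5)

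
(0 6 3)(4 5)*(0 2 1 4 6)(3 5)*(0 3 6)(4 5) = (0 3 2 1 5)(4 6)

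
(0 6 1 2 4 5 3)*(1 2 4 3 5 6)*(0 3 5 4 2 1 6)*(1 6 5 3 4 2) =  (0 5 2 3 4) 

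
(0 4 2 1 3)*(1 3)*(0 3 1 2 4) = (1 2)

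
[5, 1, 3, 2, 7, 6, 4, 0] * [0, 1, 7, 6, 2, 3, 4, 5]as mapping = [0→3, 1→1, 2→6, 3→7, 4→5, 5→4, 6→2, 7→0]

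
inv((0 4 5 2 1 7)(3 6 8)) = (0 7 1 2 5 4)(3 8 6)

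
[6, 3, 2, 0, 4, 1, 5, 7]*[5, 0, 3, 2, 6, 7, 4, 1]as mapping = [0→4, 1→2, 2→3, 3→5, 4→6, 5→0, 6→7, 7→1]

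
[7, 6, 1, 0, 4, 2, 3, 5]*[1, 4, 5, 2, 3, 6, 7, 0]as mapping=[0→0, 1→7, 2→4, 3→1, 4→3, 5→5, 6→2, 7→6]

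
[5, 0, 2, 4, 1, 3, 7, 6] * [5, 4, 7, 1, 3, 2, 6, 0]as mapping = [0→2, 1→5, 2→7, 3→3, 4→4, 5→1, 6→0, 7→6]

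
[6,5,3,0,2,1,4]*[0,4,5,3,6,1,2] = [2,1,3,0,5,4,6]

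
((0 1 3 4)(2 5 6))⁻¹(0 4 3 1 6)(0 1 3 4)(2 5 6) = (0 4 3 2 1)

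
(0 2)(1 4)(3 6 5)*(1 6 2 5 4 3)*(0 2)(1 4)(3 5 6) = (0 6 1 5 4 3)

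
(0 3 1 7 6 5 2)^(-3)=(0 6 3 5 1 2 7)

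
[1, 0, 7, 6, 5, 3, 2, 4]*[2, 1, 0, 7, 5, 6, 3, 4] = [1, 2, 4, 3, 6, 7, 0, 5]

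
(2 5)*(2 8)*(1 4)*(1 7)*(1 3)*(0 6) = (0 6)(1 4 7 3)(2 5 8)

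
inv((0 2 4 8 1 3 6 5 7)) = (0 7 5 6 3 1 8 4 2)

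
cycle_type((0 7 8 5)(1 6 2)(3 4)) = 2.3.4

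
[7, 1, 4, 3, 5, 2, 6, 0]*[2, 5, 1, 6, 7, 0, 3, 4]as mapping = [0→4, 1→5, 2→7, 3→6, 4→0, 5→1, 6→3, 7→2]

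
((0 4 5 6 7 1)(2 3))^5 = (0 1 7 6 5 4)(2 3)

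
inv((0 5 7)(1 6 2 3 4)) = (0 7 5)(1 4 3 2 6)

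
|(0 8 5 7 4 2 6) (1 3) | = 14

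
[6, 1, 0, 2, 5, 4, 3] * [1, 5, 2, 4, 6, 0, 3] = [3, 5, 1, 2, 0, 6, 4]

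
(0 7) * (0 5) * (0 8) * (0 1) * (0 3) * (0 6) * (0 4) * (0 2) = (0 7 5 8 1 3 6 4 2) 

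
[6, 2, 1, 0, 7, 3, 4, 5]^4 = [5, 1, 2, 7, 0, 4, 3, 6]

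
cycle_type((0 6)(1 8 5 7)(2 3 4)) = 2.3.4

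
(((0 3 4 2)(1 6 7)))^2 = (0 4)(1 7 6)(2 3)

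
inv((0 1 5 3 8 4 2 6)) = (0 6 2 4 8 3 5 1)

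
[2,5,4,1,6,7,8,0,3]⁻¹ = [7,3,0,8,2,1,4,5,6]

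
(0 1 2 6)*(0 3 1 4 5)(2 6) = (0 4 5)(1 6 3)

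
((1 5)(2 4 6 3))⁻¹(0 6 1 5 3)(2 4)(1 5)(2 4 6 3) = (0 3 5 1 2)(4 6)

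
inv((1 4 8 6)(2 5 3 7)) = (1 6 8 4)(2 7 3 5)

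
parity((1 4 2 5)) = odd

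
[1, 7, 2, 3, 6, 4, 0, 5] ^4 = [4, 6, 2, 3, 7, 1, 5, 0] 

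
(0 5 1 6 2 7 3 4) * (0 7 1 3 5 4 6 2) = (0 4 7 5 3 6)(1 2)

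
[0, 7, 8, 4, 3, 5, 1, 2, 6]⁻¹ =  [0, 6, 7, 4, 3, 5, 8, 1, 2]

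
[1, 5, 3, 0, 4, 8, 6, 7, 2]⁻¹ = [3, 0, 8, 2, 4, 1, 6, 7, 5]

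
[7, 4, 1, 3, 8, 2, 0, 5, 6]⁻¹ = [6, 2, 5, 3, 1, 7, 8, 0, 4]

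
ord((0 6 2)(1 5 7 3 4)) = 15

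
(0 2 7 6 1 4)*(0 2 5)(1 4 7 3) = (0 5)(1 7 6 4 2 3)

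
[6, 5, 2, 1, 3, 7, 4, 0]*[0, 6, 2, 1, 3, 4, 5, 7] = [5, 4, 2, 6, 1, 7, 3, 0]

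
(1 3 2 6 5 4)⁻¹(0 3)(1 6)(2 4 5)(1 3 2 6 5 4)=(0 2)(1 4 6)(3 5)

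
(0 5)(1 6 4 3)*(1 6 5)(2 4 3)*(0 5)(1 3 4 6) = (0 3 1)(2 6 4)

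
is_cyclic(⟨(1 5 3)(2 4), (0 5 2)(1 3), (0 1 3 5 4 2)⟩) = no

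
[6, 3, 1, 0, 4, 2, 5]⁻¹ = [3, 2, 5, 1, 4, 6, 0]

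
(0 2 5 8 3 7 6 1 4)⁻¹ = (0 4 1 6 7 3 8 5 2)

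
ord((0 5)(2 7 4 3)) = 4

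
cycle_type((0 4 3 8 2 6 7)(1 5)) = 2.7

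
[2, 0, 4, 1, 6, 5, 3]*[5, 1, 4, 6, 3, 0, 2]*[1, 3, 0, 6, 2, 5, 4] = [2, 5, 6, 3, 0, 1, 4]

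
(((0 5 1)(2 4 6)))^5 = (0 1 5)(2 6 4)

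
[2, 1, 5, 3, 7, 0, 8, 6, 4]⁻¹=[5, 1, 0, 3, 8, 2, 7, 4, 6]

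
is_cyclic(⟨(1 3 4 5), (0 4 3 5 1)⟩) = no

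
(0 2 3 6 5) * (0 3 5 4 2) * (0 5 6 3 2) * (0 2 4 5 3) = (0 3) (2 6 5 4) 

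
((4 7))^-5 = (4 7)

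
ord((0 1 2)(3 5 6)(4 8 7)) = 3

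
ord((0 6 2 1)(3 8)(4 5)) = 4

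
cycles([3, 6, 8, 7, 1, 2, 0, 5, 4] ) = (0 3 7 5 2 8 4 1 6)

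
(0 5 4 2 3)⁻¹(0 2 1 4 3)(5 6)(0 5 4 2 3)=(0 5 3 1 2)(4 6)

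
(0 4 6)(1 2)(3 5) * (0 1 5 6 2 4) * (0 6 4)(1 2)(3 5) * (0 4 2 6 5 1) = (0 5 1 4)(2 3)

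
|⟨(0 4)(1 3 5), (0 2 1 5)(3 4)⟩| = 720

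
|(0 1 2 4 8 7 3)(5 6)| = 14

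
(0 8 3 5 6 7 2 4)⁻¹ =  (0 4 2 7 6 5 3 8)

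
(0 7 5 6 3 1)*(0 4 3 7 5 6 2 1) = (0 5 2 1 4 3)(6 7)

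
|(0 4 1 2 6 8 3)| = 7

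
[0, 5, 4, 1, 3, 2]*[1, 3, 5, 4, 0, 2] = [1, 2, 0, 3, 4, 5]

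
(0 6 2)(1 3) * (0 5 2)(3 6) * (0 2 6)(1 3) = (0 1)(2 5 6)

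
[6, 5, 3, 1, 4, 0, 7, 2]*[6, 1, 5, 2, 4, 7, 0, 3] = [0, 7, 2, 1, 4, 6, 3, 5]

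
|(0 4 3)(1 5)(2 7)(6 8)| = 6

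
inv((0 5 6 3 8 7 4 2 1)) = (0 1 2 4 7 8 3 6 5)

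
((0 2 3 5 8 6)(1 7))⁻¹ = (0 6 8 5 3 2)(1 7)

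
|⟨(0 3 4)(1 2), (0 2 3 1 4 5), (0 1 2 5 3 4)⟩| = 720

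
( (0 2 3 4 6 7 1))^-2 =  (0 7 4 2 1 6 3)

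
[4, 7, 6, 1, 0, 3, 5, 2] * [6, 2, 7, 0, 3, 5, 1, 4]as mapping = [0→3, 1→4, 2→1, 3→2, 4→6, 5→0, 6→5, 7→7]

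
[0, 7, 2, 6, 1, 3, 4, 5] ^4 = [0, 6, 2, 7, 3, 1, 5, 4] 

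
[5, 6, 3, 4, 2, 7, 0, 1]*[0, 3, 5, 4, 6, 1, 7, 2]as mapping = [0→1, 1→7, 2→4, 3→6, 4→5, 5→2, 6→0, 7→3]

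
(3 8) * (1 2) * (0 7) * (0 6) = (0 7 6)(1 2)(3 8)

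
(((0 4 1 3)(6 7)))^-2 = (0 1)(3 4)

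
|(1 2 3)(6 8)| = 6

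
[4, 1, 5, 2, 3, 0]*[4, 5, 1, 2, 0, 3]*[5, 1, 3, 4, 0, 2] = [5, 2, 4, 1, 3, 0]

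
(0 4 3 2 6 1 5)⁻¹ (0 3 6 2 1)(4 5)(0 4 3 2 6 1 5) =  (0 3)(1 6 5 4 2)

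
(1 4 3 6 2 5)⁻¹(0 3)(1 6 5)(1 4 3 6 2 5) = (0 6)(1 4 2)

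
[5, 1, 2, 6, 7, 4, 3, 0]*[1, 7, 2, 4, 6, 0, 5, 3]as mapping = [0→0, 1→7, 2→2, 3→5, 4→3, 5→6, 6→4, 7→1]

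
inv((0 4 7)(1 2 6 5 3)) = (0 7 4)(1 3 5 6 2)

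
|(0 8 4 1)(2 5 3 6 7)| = 20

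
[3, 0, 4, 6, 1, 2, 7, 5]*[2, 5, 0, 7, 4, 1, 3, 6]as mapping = [0→7, 1→2, 2→4, 3→3, 4→5, 5→0, 6→6, 7→1]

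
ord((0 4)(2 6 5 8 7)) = 10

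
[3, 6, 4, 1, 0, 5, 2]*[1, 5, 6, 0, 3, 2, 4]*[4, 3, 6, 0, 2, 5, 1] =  [4, 2, 0, 5, 3, 6, 1]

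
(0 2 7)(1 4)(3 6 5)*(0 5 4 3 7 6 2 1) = (0 1 3 2 6 4)(5 7)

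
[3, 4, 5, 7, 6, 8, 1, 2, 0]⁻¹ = [8, 6, 7, 0, 1, 2, 4, 3, 5]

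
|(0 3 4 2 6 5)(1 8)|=6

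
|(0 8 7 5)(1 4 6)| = 12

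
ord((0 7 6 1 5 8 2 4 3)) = 9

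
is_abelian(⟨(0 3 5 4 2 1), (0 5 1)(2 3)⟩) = no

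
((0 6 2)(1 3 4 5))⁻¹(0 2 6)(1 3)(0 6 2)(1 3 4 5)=(0 2 6)(3 4)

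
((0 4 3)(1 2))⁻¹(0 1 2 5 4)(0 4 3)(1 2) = (1 5 3 4 2)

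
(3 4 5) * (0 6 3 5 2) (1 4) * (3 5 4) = (0 6 5 4 2) (1 3) 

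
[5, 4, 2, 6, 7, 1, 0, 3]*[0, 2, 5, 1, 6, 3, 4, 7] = [3, 6, 5, 4, 7, 2, 0, 1]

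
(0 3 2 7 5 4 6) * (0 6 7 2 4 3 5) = (0 5 3 4 7)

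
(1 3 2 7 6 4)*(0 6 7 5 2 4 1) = (0 6 1 3 4)(2 5)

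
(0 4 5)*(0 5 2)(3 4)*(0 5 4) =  (0 3)(2 5 4)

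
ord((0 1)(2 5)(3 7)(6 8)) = 2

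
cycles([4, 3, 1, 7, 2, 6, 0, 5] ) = (0 4 2 1 3 7 5 6) 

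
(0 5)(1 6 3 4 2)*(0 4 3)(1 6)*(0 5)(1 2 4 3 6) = (1 2)(3 6 5)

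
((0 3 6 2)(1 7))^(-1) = (0 2 6 3)(1 7)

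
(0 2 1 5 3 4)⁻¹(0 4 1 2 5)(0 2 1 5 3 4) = (0 5 1 3 2)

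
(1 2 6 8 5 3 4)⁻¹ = (1 4 3 5 8 6 2)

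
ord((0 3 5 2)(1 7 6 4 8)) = 20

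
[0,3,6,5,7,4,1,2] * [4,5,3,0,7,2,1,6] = [4,0,1,2,6,7,5,3]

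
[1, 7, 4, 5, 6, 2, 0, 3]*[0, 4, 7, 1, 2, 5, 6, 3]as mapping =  [0→4, 1→3, 2→2, 3→5, 4→6, 5→7, 6→0, 7→1]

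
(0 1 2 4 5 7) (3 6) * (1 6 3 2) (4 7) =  (0 6 2 7) (4 5) 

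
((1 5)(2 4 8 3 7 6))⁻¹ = (1 5)(2 6 7 3 8 4)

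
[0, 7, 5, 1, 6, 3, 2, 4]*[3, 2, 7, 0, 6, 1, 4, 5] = [3, 5, 1, 2, 4, 0, 7, 6]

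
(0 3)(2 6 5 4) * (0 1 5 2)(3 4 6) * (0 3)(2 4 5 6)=(0 5 2)(1 6 4 3)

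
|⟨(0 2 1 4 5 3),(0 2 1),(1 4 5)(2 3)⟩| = 720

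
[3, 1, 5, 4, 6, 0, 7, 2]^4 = [7, 1, 4, 2, 5, 6, 0, 3]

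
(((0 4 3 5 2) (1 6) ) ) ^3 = (0 5 4 2 3) (1 6) 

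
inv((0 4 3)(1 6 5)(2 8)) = (0 3 4)(1 5 6)(2 8)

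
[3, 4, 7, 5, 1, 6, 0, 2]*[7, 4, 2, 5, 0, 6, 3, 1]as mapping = [0→5, 1→0, 2→1, 3→6, 4→4, 5→3, 6→7, 7→2]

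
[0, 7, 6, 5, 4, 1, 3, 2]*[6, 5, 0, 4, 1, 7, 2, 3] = [6, 3, 2, 7, 1, 5, 4, 0]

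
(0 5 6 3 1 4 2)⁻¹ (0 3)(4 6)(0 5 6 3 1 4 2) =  (1 5)(2 3)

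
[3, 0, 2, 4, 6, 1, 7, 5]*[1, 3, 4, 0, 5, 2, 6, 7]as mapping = [0→0, 1→1, 2→4, 3→5, 4→6, 5→3, 6→7, 7→2]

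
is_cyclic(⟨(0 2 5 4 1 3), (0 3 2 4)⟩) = no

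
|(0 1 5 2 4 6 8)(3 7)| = 14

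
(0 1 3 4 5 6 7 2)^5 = (0 6 3 2 5 1 7 4)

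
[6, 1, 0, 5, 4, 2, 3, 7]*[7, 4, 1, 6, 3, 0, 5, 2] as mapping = [0→5, 1→4, 2→7, 3→0, 4→3, 5→1, 6→6, 7→2] 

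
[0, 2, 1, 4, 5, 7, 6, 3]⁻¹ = [0, 2, 1, 7, 3, 4, 6, 5]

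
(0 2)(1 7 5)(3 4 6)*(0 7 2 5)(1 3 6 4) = (0 5 3 1 2 7)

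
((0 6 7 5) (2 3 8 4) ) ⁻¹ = (0 5 7 6) (2 4 8 3) 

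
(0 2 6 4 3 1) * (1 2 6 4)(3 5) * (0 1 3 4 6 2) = (0 2 6 3)(4 5)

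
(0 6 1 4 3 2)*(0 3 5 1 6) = (1 4 5)(2 3)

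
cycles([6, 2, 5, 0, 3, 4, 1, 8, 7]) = (0 6 1 2 5 4 3)(7 8)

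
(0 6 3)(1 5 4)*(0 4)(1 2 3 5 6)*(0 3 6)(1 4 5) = (0 4 2 6 1)(3 5)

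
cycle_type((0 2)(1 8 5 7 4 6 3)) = 2.7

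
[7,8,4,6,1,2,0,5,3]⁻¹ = [6,4,5,8,2,7,3,0,1]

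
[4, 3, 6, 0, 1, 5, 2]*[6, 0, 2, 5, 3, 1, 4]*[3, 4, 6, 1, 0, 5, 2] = [1, 5, 0, 2, 3, 4, 6]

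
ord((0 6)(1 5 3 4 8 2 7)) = 14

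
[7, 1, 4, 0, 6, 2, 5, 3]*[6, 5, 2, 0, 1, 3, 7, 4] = [4, 5, 1, 6, 7, 2, 3, 0]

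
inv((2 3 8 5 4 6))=(2 6 4 5 8 3)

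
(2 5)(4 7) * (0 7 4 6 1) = (0 7 6 1)(2 5)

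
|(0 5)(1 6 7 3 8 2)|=6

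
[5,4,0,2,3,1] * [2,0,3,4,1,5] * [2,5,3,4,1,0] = [0,5,3,4,1,2]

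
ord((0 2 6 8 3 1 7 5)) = 8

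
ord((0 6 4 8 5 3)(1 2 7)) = 6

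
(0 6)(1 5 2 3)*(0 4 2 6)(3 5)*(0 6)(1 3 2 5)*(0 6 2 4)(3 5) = (0 2 1 4 3 5 6)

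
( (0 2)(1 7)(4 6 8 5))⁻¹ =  (0 2)(1 7)(4 5 8 6)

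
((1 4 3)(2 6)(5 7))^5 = (1 3 4)(2 6)(5 7)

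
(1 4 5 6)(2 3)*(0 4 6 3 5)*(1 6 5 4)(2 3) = (0 1 5 2 4)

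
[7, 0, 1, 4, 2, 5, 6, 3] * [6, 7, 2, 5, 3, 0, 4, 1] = [1, 6, 7, 3, 2, 0, 4, 5]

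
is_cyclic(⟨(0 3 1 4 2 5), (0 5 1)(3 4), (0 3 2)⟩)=no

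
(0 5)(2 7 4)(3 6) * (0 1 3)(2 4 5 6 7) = (0 6)(1 3 7 5)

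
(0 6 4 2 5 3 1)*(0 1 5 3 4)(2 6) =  (0 2 3 5 4 6)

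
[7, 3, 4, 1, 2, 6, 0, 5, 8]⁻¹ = [6, 3, 4, 1, 2, 7, 5, 0, 8]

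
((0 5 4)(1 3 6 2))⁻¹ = (0 4 5)(1 2 6 3)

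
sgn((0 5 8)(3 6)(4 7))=1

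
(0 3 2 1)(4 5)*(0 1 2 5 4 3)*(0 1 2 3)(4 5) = (0 1 2 3 4 5)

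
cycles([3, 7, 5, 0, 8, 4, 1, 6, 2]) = (0 3)(1 7 6)(2 5 4 8)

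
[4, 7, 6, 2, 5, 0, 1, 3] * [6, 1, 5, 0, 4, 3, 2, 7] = [4, 7, 2, 5, 3, 6, 1, 0]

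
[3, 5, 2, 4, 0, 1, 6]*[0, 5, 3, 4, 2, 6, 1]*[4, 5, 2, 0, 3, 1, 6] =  [3, 6, 0, 2, 4, 1, 5]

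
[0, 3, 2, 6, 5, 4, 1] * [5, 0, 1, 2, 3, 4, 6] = [5, 2, 1, 6, 4, 3, 0]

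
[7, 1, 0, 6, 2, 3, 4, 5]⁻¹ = [2, 1, 4, 5, 6, 7, 3, 0]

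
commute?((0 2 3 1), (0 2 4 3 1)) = no:(0 2 3 1)*(0 2 4 3 1) = (0 4 3)(1 2), (0 2 4 3 1)*(0 2 3 1) = (0 3)(1 2 4)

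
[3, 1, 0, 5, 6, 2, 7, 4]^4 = [0, 1, 2, 3, 6, 5, 7, 4]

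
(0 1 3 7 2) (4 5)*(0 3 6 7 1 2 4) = (0 2 3 1 6 7 4 5) 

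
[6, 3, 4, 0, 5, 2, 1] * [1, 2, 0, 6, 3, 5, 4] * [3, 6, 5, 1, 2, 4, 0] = [2, 0, 1, 6, 4, 3, 5]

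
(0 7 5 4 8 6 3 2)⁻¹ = (0 2 3 6 8 4 5 7)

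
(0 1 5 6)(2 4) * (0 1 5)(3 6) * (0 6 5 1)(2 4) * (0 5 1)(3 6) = (1 3)(5 6)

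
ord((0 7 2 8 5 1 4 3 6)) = 9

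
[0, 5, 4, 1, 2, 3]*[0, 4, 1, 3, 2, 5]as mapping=[0→0, 1→5, 2→2, 3→4, 4→1, 5→3]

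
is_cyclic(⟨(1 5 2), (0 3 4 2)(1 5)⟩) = no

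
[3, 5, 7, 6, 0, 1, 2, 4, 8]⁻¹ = [4, 5, 6, 0, 7, 1, 3, 2, 8]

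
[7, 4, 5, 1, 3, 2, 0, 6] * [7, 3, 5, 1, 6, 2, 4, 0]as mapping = [0→0, 1→6, 2→2, 3→3, 4→1, 5→5, 6→7, 7→4]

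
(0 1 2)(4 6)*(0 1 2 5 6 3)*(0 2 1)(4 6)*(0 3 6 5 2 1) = (1 2 3)(4 6 5)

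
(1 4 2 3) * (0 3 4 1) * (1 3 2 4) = (0 2 1 3)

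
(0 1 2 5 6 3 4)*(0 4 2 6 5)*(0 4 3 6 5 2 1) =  (1 5 2 4 3) 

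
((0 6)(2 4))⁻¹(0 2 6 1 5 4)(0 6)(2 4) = (0 1 5 2 6 4)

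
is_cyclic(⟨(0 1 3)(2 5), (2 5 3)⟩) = no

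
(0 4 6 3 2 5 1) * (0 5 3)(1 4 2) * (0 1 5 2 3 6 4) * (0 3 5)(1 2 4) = (0 5 3)(1 4)(2 6)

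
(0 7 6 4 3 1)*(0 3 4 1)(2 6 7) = (0 2 6 1 3)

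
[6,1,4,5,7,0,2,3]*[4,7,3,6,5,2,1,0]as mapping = [0→1,1→7,2→5,3→2,4→0,5→4,6→3,7→6]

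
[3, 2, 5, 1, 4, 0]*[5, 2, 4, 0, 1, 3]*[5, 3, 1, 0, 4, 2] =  [5, 4, 0, 1, 3, 2]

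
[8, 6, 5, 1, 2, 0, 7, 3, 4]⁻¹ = [5, 3, 4, 7, 8, 2, 1, 6, 0]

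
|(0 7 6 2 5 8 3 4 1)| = 9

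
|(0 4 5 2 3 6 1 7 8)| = 9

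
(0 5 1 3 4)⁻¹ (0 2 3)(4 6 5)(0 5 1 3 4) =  (0 6 1)(2 4 5)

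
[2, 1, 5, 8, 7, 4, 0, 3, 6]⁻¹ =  [6, 1, 0, 7, 5, 2, 8, 4, 3]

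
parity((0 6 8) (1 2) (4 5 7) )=odd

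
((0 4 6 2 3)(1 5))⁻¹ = (0 3 2 6 4)(1 5)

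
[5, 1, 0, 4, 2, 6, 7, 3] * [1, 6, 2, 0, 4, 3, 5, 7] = [3, 6, 1, 4, 2, 5, 7, 0] 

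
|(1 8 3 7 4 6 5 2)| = 8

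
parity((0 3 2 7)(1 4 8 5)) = even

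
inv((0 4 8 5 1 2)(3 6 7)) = (0 2 1 5 8 4)(3 7 6)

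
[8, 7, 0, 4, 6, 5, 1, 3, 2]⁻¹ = [2, 6, 8, 7, 3, 5, 4, 1, 0]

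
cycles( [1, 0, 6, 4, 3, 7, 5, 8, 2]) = (0 1)(2 6 5 7 8)(3 4)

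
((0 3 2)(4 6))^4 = (0 3 2)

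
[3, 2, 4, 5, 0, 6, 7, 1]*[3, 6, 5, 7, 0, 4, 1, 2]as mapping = [0→7, 1→5, 2→0, 3→4, 4→3, 5→1, 6→2, 7→6]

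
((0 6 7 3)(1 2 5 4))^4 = ()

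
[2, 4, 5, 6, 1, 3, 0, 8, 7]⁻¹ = [6, 4, 0, 5, 1, 2, 3, 8, 7]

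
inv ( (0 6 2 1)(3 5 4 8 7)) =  (0 1 2 6)(3 7 8 4 5)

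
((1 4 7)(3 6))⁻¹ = (1 7 4)(3 6)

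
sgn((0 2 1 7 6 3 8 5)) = -1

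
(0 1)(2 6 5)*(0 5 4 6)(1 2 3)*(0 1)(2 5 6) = (0 5 3)(1 6 4 2)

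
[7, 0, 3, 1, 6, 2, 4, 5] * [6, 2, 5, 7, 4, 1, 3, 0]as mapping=[0→0, 1→6, 2→7, 3→2, 4→3, 5→5, 6→4, 7→1]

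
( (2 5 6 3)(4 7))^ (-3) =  (2 5 6 3)(4 7)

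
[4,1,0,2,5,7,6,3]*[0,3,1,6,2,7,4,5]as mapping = [0→2,1→3,2→0,3→1,4→7,5→5,6→4,7→6]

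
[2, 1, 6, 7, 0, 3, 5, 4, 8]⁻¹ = [4, 1, 0, 5, 7, 6, 2, 3, 8]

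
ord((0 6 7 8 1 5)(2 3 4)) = 6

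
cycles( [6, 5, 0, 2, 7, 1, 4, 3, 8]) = (0 6 4 7 3 2)(1 5)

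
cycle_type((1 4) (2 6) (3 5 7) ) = 2^2.3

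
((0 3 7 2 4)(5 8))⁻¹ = (0 4 2 7 3)(5 8)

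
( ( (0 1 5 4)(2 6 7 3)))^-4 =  ()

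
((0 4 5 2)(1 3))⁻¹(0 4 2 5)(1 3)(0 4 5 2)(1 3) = (0 2 4 5)(1 3)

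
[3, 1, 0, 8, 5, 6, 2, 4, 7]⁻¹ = [2, 1, 6, 0, 7, 4, 5, 8, 3]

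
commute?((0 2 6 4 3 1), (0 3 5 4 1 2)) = no:(0 2 6 4 3 1)*(0 3 5 4 1 2) = (1 3 2 6)(4 5), (0 3 5 4 1 2)*(0 2 6 4 3 1) = (0 1 6 4)(3 5)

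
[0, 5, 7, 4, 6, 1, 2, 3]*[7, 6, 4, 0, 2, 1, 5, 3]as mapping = [0→7, 1→1, 2→3, 3→2, 4→5, 5→6, 6→4, 7→0]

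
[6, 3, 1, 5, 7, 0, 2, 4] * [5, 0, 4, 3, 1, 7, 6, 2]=[6, 3, 0, 7, 2, 5, 4, 1]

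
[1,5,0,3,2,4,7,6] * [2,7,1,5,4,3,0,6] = [7,3,2,5,1,4,6,0]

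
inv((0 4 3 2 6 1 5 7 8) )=(0 8 7 5 1 6 2 3 4) 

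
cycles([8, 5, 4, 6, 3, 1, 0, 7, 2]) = (0 8 2 4 3 6) (1 5) 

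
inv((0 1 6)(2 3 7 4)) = (0 6 1)(2 4 7 3)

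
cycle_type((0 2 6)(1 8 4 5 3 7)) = 3.6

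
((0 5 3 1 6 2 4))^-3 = (0 6 5 2 3 4 1)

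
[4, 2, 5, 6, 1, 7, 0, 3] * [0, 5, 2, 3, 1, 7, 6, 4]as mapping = [0→1, 1→2, 2→7, 3→6, 4→5, 5→4, 6→0, 7→3]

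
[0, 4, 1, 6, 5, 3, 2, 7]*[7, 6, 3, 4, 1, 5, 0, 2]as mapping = [0→7, 1→1, 2→6, 3→0, 4→5, 5→4, 6→3, 7→2]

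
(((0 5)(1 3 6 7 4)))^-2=(1 7 3 4 6)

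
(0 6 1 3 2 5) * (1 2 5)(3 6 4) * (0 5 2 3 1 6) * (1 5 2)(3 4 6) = (0 6 4 5 2 3 1)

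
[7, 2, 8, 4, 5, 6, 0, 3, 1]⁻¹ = [6, 8, 1, 7, 3, 4, 5, 0, 2]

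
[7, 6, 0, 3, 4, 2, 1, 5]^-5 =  [2, 6, 5, 3, 4, 7, 1, 0]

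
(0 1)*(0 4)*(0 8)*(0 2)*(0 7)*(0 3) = (0 1 4 8 2 7 3)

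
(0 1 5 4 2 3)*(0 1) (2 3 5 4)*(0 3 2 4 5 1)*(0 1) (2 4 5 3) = (0 2) (1 3) 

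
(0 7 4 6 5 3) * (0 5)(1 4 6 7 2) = (0 2 1 4 7 6)(3 5)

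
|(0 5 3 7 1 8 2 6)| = 8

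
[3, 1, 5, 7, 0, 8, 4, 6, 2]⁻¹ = [4, 1, 8, 0, 6, 2, 7, 3, 5]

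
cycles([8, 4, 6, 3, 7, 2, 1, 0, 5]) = (0 8 5 2 6 1 4 7)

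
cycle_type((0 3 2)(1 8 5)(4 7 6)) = 3^3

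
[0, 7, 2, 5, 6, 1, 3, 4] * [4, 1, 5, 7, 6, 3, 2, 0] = [4, 0, 5, 3, 2, 1, 7, 6]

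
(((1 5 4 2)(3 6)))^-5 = (1 2 4 5)(3 6)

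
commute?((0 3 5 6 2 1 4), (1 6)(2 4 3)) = no:(0 3 5 6 2 1 4)*(1 6)(2 4 3) = (0 2 6 4)(1 3 5), (1 6)(2 4 3)*(0 3 5 6 2 1 4) = (0 3 1 2)(4 5 6)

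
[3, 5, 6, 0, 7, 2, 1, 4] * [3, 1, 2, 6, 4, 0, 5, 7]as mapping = [0→6, 1→0, 2→5, 3→3, 4→7, 5→2, 6→1, 7→4]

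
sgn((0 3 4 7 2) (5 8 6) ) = 1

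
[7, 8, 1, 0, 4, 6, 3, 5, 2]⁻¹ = [3, 2, 8, 6, 4, 7, 5, 0, 1]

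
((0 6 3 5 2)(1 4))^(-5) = (1 4)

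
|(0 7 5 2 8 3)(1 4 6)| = 6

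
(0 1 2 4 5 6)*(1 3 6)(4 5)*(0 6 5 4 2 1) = (0 3 5)(2 4)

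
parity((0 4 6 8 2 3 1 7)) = odd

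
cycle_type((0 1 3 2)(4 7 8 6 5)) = 4.5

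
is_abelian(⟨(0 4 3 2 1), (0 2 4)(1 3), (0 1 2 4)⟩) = no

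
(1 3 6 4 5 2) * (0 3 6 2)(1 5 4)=(0 3 2 5)(1 6)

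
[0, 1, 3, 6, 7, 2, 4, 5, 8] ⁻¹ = [0, 1, 5, 2, 6, 7, 3, 4, 8] 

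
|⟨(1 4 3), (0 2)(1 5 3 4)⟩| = 24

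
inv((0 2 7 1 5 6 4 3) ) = (0 3 4 6 5 1 7 2) 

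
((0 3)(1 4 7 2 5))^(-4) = (1 4 7 2 5)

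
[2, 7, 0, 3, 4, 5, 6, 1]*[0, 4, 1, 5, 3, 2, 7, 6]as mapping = [0→1, 1→6, 2→0, 3→5, 4→3, 5→2, 6→7, 7→4]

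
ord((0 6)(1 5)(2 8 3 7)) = 4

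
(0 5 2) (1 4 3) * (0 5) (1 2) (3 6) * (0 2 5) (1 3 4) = (0 2) (3 5) (4 6) 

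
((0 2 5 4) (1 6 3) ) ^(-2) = (0 5) (1 6 3) (2 4) 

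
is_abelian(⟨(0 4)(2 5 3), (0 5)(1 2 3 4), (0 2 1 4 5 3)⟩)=no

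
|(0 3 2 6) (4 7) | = 4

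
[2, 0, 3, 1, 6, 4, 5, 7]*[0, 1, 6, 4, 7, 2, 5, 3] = [6, 0, 4, 1, 5, 7, 2, 3]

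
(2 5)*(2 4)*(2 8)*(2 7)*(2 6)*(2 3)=(2 5 4 8 7 6 3)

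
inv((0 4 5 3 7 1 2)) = (0 2 1 7 3 5 4)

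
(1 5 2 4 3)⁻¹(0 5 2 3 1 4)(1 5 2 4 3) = (0 2 4 1 5 3)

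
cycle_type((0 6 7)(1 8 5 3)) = 3.4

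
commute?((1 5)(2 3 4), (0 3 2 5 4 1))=no:(1 5)(2 3 4)*(0 3 2 5 4 1)=(0 3 1 4 5), (0 3 2 5 4 1)*(1 5)(2 3 4)=(0 4 5 2 1)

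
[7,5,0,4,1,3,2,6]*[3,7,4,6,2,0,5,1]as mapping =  [0→1,1→0,2→3,3→2,4→7,5→6,6→4,7→5]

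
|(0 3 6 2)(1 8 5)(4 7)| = 12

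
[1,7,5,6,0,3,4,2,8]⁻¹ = [4,0,7,5,6,2,3,1,8]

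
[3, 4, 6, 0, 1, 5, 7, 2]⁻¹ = [3, 4, 7, 0, 1, 5, 2, 6]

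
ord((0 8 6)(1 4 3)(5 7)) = 6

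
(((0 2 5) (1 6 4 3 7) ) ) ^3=(1 3 6 7 4) 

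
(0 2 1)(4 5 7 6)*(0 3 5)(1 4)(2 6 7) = (0 6 1 3 5 2 4)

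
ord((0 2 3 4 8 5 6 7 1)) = 9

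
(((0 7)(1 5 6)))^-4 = (1 6 5)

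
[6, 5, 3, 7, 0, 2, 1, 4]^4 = [2, 7, 0, 6, 5, 4, 3, 1]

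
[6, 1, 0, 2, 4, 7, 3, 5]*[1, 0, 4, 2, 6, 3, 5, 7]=[5, 0, 1, 4, 6, 7, 2, 3]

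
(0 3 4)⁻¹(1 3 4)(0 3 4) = (0 1 4)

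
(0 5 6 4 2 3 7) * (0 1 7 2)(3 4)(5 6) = (0 6 3 2 4)(1 7)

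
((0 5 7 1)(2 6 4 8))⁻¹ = (0 1 7 5)(2 8 4 6)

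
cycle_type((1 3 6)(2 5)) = 2.3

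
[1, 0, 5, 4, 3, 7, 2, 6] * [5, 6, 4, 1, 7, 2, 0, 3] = [6, 5, 2, 7, 1, 3, 4, 0]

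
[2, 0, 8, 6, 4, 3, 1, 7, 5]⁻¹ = [1, 6, 0, 5, 4, 8, 3, 7, 2]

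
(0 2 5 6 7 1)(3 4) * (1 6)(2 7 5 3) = (0 7 6 5 1)(2 3 4)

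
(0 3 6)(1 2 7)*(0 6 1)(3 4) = (0 4 3 1 2 7)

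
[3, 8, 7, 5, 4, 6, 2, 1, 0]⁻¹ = [8, 7, 6, 0, 4, 3, 5, 2, 1]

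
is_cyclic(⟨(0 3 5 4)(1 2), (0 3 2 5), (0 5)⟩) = no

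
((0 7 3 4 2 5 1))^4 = (0 2 7 5 3 1 4)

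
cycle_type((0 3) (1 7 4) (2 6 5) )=2.3^2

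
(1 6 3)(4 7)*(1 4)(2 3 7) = (1 6 7)(2 3 4)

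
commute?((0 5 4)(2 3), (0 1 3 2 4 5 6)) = no:(0 5 4)(2 3)*(0 1 3 2 4 5 6) = (0 6)(1 3 4), (0 1 3 2 4 5 6)*(0 5 4)(2 3) = (0 1 2)(5 6)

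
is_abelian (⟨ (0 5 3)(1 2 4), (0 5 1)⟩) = no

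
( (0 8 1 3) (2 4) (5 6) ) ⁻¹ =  (0 3 1 8) (2 4) (5 6) 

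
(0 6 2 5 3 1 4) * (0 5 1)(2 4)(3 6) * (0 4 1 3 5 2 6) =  (0 5)(1 6)(2 3 4)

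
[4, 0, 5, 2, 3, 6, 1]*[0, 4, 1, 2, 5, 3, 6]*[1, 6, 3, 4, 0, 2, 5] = [2, 1, 4, 6, 3, 5, 0]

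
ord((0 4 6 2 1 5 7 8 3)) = 9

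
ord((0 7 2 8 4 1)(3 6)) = 6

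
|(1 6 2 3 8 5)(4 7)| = 6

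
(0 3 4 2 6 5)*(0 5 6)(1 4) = (0 3 1 4 2)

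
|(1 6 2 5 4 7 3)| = 7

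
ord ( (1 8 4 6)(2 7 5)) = 12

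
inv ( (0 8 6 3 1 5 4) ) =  (0 4 5 1 3 6 8) 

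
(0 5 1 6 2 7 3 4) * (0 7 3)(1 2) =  (0 5 2 3 4 7)(1 6)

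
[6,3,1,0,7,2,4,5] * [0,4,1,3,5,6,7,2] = [7,3,4,0,2,1,5,6]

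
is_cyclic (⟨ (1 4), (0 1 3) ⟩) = no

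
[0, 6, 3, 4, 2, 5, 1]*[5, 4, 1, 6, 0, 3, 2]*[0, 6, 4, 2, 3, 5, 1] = [5, 4, 1, 0, 6, 2, 3] 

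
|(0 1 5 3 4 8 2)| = 7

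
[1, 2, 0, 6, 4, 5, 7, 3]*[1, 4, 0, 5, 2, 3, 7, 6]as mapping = [0→4, 1→0, 2→1, 3→7, 4→2, 5→3, 6→6, 7→5]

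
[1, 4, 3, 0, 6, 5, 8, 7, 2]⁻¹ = [3, 0, 8, 2, 1, 5, 4, 7, 6]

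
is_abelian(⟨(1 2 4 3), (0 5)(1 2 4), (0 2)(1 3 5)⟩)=no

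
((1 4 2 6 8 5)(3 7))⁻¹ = (1 5 8 6 2 4)(3 7)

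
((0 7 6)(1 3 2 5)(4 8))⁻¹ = (0 6 7)(1 5 2 3)(4 8)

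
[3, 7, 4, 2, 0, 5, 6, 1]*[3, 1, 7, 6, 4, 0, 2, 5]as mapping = [0→6, 1→5, 2→4, 3→7, 4→3, 5→0, 6→2, 7→1]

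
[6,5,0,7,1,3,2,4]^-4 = [2,5,6,7,1,3,0,4]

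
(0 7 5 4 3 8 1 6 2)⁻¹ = (0 2 6 1 8 3 4 5 7)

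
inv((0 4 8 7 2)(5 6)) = (0 2 7 8 4)(5 6)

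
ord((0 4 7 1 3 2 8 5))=8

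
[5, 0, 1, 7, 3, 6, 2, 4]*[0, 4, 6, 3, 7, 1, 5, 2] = [1, 0, 4, 2, 3, 5, 6, 7]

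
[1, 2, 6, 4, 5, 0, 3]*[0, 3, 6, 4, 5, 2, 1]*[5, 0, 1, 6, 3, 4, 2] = [6, 2, 0, 4, 1, 5, 3]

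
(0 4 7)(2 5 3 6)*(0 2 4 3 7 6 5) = (0 3 5 7 2)(4 6)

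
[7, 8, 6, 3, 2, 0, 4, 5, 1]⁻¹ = [5, 8, 4, 3, 6, 7, 2, 0, 1]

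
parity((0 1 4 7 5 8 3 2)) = odd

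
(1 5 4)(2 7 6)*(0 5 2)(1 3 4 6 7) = (0 5 6)(1 2)(3 4)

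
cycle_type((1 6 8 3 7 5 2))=7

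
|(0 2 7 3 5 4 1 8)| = 8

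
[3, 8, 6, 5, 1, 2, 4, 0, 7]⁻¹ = [7, 4, 5, 0, 6, 3, 2, 8, 1]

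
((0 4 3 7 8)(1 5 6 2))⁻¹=(0 8 7 3 4)(1 2 6 5)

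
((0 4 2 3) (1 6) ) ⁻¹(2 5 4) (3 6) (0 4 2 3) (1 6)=(0 1) (2 3 5) 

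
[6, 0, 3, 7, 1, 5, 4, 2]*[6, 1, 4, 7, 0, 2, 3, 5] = [3, 6, 7, 5, 1, 2, 0, 4]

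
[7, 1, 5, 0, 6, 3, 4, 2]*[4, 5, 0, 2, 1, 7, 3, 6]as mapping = [0→6, 1→5, 2→7, 3→4, 4→3, 5→2, 6→1, 7→0]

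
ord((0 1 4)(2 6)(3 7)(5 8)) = 6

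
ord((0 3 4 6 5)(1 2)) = 10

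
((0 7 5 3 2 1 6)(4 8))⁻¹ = (0 6 1 2 3 5 7)(4 8)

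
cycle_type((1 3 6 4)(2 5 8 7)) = 4^2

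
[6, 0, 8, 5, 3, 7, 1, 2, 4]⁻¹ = [1, 6, 7, 4, 8, 3, 0, 5, 2]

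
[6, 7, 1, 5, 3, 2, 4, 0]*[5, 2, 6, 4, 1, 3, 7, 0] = [7, 0, 2, 3, 4, 6, 1, 5]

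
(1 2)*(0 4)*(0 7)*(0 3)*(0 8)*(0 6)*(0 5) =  (0 4 7 3 8 6 5)(1 2)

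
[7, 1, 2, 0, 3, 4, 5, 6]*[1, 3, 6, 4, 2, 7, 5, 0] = [0, 3, 6, 1, 4, 2, 7, 5]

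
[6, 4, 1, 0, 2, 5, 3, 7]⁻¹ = [3, 2, 4, 6, 1, 5, 0, 7]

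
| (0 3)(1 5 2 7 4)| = 10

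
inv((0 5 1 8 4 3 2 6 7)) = (0 7 6 2 3 4 8 1 5)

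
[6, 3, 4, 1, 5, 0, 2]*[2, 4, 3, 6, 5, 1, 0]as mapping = [0→0, 1→6, 2→5, 3→4, 4→1, 5→2, 6→3]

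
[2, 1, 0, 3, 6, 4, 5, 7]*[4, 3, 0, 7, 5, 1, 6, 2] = [0, 3, 4, 7, 6, 5, 1, 2]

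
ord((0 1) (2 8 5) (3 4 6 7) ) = 12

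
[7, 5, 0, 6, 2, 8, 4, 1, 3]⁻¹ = [2, 7, 4, 8, 6, 1, 3, 0, 5]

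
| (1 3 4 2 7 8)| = 6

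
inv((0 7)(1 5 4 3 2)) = (0 7)(1 2 3 4 5)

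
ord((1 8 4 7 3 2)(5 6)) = 6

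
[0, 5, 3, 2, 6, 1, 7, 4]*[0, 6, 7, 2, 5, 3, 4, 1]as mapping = [0→0, 1→3, 2→2, 3→7, 4→4, 5→6, 6→1, 7→5]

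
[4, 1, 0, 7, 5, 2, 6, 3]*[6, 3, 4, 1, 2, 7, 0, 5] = [2, 3, 6, 5, 7, 4, 0, 1]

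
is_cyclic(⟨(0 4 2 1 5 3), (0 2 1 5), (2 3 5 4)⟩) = no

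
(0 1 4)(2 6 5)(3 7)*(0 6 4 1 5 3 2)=(0 5)(2 4 6 3 7)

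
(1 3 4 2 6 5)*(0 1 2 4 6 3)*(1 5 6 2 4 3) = (0 5 4 3 2 1)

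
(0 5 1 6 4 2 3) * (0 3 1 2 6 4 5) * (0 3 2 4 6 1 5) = (0 3 2 5 4 1 6)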